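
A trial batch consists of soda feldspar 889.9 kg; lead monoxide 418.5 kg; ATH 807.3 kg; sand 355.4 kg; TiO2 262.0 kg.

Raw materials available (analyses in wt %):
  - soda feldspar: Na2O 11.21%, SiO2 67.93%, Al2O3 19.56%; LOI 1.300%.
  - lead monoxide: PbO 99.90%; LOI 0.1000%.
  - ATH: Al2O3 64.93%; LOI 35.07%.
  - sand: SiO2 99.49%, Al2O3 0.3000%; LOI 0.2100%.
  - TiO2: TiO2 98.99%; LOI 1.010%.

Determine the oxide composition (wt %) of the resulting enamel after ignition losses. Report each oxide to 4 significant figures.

Values along the way are printed (rounded to 4 significant digits) at each printed step. All arithmetic keeps full float precision through every step — exactly one rounding is applied to every reported value. Derived quantities (glass mass, totals, ignition loss, yield, the five compositions) are carried in exact precision using the weight values per 2435 kg of glass, as written in the problem or answer text.
What the batch supplies per oxide:
  PbO: 418.5·0.9990 = 418.1 kg
  Na2O: 889.9·0.1121 = 99.76 kg
  TiO2: 262.0·0.9899 = 259.4 kg
  SiO2: 889.9·0.6793 + 355.4·0.9949 = 958.1 kg
  Al2O3: 889.9·0.1956 + 807.3·0.6493 + 355.4·0.003000 = 699.3 kg
LOI: 889.9·0.01300 + 418.5·0.001000 + 807.3·0.3507 + 355.4·0.002100 + 262.0·0.01010 = 298.5 kg
Glass mass = batch − LOI = 2733 − 298.5 = 2435 kg (equal to the oxide-mass sum)
wt % = oxide mass / glass mass × 100

Glass mass = 2435 kg (batch 2733 − LOI 298.5).
Composition: PbO 17.17%, Na2O 4.098%, TiO2 10.65%, SiO2 39.35%, Al2O3 28.72%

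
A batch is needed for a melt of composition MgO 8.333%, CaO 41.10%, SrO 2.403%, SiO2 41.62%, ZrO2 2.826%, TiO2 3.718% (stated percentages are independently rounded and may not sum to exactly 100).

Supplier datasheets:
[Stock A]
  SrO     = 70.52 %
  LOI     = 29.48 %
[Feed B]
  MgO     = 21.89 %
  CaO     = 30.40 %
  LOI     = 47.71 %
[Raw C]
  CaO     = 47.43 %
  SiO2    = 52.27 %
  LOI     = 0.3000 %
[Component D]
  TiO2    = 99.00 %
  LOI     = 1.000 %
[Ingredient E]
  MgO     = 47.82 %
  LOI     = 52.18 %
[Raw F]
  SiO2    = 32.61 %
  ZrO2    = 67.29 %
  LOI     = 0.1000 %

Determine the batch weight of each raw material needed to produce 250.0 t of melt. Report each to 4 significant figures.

Batch per 250.0 t melt:
  Stock A: 8.519 t
  Feed B: 37.64 t
  Raw C: 192.5 t
  Component D: 9.389 t
  Ingredient E: 26.34 t
  Raw F: 10.50 t
Total batch = 284.9 t; LOI loss = 34.90 t; yield = 87.75%

Every computation keeps full float precision throughout — intermediates appear rounded off to 4 significant digits as written — each reported figure is rounded just once; derived quantities are carried starting from the weights on 250.0 t of glass in full float precision (ignition loss, net glass mass, totals, the yield, the six compositions) exactly as shown in the problem or answer text.
Per-oxide target masses for 250.0 t melt:
  MgO: 8.333% × 250.0 = 20.83 t
  CaO: 41.10% × 250.0 = 102.8 t
  SrO: 2.403% × 250.0 = 6.008 t
  SiO2: 41.62% × 250.0 = 104.0 t
  ZrO2: 2.826% × 250.0 = 7.065 t
  TiO2: 3.718% × 250.0 = 9.295 t
Checking each oxide sum applying the batch weights above, at the basis given (sums match the target masses inside rounding margins):
  MgO: 37.64·0.2189 + 26.34·0.4782 = 20.84 t (target 20.83 t)
  CaO: 37.64·0.3040 + 192.5·0.4743 = 102.7 t (target 102.8 t)
  SrO: 8.519·0.7052 = 6.008 t (target 6.008 t)
  SiO2: 192.5·0.5227 + 10.50·0.3261 = 104.0 t (target 104.0 t)
  ZrO2: 10.50·0.6729 = 7.065 t (target 7.065 t)
  TiO2: 9.389·0.9900 = 9.295 t (target 9.295 t)
Glass-mass sanity pass: batch Σ − ignition loss = 250.0 t (per-oxide target masses sum to 250.0 t; versus the stated basis of 250.0 t — a pure rounding effect).
Summing the batch: Σ batch = 284.9 t; LOI removed, Σ of batch·LOI: 34.90 t; as yield: glass ÷ batch → 87.75%.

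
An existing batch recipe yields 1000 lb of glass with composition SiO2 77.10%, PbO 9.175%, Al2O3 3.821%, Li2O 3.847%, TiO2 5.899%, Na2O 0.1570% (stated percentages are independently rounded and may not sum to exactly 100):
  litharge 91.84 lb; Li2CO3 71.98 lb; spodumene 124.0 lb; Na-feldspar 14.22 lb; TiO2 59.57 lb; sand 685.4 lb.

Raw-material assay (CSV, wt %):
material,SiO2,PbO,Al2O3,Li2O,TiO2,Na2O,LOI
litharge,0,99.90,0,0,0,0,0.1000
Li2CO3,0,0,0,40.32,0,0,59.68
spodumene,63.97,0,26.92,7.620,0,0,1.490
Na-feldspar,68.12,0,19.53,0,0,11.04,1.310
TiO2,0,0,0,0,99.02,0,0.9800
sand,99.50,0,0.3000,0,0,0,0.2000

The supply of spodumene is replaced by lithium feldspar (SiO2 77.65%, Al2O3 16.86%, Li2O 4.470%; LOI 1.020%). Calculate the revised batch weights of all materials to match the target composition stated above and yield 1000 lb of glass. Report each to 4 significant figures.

Revised batch per 1000 lb glass:
  litharge: 91.84 lb
  Li2CO3: 73.32 lb
  lithium feldspar: 199.3 lb
  Na-feldspar: 14.22 lb
  TiO2: 59.57 lb
  sand: 609.6 lb
Total batch = 1048 lb; LOI loss = 47.87 lb

All internal work carries full precision throughout. Values along the way are displayed, rounded to 4 significant figures, as written; exactly one rounding goes into each reported figure. All derived quantities are rebuilt at exact precision (totals, yield, six oxide percentages, net glass mass, ignition loss) from the batch weights at 1000 lb of glass exactly as printed in problem or answer.
Per-oxide target masses for 1000 lb glass:
  SiO2: 77.10% × 1000 = 771.0 lb
  PbO: 9.175% × 1000 = 91.75 lb
  Al2O3: 3.821% × 1000 = 38.21 lb
  Li2O: 3.847% × 1000 = 38.47 lb
  TiO2: 5.899% × 1000 = 58.99 lb
  Na2O: 0.1570% × 1000 = 1.570 lb
A balance pass over the oxides, working from each reported weight, on the stated basis (sums match the target masses inside rounding margins):
  SiO2: 199.3·0.7765 + 14.22·0.6812 + 609.6·0.9950 = 771.0 lb (target 771.0 lb)
  PbO: 91.84·0.9990 = 91.75 lb (target 91.75 lb)
  Al2O3: 199.3·0.1686 + 14.22·0.1953 + 609.6·0.003000 = 38.21 lb (target 38.21 lb)
  Li2O: 73.32·0.4032 + 199.3·0.04470 = 38.47 lb (target 38.47 lb)
  TiO2: 59.57·0.9902 = 58.99 lb (target 58.99 lb)
  Na2O: 14.22·0.1104 = 1.570 lb (target 1.570 lb)
Glass-mass sanity pass: total charge less LOI = 1000 lb (oxide target masses add up to 1000 lb; versus the stated basis of 1000 lb — differing by rounding only).
Adding the batch up: Σ batch = 1048 lb; LOI removed, Σ of batch·LOI: 47.87 lb; glass ÷ batch gives a yield of 95.43%.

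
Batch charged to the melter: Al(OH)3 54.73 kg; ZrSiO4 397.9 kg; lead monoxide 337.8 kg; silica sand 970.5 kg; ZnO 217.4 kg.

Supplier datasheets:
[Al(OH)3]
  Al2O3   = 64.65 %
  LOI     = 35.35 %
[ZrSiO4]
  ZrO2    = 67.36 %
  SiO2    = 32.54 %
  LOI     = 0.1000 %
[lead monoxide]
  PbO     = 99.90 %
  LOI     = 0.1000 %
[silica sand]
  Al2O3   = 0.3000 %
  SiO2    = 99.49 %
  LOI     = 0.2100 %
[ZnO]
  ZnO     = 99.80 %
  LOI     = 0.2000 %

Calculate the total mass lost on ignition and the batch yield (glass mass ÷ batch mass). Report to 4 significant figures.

Each numeric step holds exact precision end to end. Intermediates are printed (rounded to 4 significant figures) in the working — each reported value includes exactly one rounding — all derived quantities, including totals, ignition loss, net glass mass, five oxide percentages, the yield, are rebuilt starting from the weights on 1956 kg of glass in exact precision, exactly as printed in either problem or answer.
LOI of each material in turn:
  Al(OH)3: 54.73 × 0.3535 = 19.35 kg
  ZrSiO4: 397.9 × 0.001000 = 0.3979 kg
  lead monoxide: 337.8 × 0.001000 = 0.3378 kg
  silica sand: 970.5 × 0.002100 = 2.038 kg
  ZnO: 217.4 × 0.002000 = 0.4348 kg
Total LOI = 22.56 kg
Glass = batch − LOI = 1978 − 22.56 = 1956 kg

LOI loss = 22.56 kg; glass = 1956 kg; yield = 98.86%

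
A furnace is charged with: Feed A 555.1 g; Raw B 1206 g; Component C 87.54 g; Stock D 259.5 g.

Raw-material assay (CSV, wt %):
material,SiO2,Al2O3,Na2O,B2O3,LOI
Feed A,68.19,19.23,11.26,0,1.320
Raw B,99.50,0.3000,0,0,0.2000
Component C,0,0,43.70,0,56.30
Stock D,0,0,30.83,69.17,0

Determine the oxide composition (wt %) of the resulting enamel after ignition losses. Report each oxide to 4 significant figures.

Mid-chain values are displayed rounded to 4 significant figures in the working. All arithmetic maintains full float precision through every step. A single rounding completes each reported value. The derived quantities (ignition loss, the yield, net glass mass, the totals, the four compositions) are recomputed from the batch weights per 2049 g of glass at full precision exactly as printed in the problem or answer text.
What the batch supplies per oxide:
  SiO2: 555.1·0.6819 + 1206·0.9950 = 1578 g
  Al2O3: 555.1·0.1923 + 1206·0.003000 = 110.4 g
  Na2O: 555.1·0.1126 + 87.54·0.4370 + 259.5·0.3083 = 180.8 g
  B2O3: 259.5·0.6917 = 179.5 g
LOI: 555.1·0.01320 + 1206·0.002000 + 87.54·0.5630 = 59.02 g
Net of LOI, the glass mass = 2108 − 59.02 = 2049 g (equal to the oxide-mass sum)
wt % = oxide mass / glass mass × 100

Glass mass = 2049 g (batch 2108 − LOI 59.02).
Composition: SiO2 77.03%, Al2O3 5.386%, Na2O 8.822%, B2O3 8.760%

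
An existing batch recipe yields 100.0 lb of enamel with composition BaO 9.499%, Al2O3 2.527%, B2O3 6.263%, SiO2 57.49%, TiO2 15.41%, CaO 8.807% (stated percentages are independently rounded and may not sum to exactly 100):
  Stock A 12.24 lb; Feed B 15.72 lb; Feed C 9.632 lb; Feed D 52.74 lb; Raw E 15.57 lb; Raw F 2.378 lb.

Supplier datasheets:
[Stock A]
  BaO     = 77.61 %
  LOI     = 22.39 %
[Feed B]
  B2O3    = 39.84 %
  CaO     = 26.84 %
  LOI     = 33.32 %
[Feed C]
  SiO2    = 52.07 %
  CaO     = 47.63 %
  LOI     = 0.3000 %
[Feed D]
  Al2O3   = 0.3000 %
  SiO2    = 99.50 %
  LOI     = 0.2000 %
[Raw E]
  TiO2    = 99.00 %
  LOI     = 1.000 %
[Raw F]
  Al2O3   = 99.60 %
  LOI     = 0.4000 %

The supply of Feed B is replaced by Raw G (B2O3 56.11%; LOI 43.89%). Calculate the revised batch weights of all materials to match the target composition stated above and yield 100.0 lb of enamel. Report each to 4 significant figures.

Revised batch per 100.0 lb enamel:
  Stock A: 12.24 lb
  Raw G: 11.16 lb
  Feed C: 18.49 lb
  Feed D: 48.10 lb
  Raw E: 15.57 lb
  Raw F: 2.392 lb
Total batch = 108.0 lb; LOI loss = 7.956 lb

Working values are displayed (rounded to four significant digits) when written out; exact precision is carried in all steps; a single rounding completes every reported value — derived quantities, which include LOI, net glass mass, totals, the six compositions, the yield, are rebuilt at full float precision, as set out in question or answer, from the batch weights at 100.0 lb of glass.
Target masses of each oxide per 100.0 lb enamel:
  BaO: 9.499% × 100.0 = 9.499 lb
  Al2O3: 2.527% × 100.0 = 2.527 lb
  B2O3: 6.263% × 100.0 = 6.263 lb
  SiO2: 57.49% × 100.0 = 57.49 lb
  TiO2: 15.41% × 100.0 = 15.41 lb
  CaO: 8.807% × 100.0 = 8.807 lb
A balance pass over the oxides, given the weights on record, versus the basis set out (oxide sums agree with the targets net of answer rounding effects):
  BaO: 12.24·0.7761 = 9.499 lb (target 9.499 lb)
  Al2O3: 48.10·0.003000 + 2.392·0.9960 = 2.527 lb (target 2.527 lb)
  B2O3: 11.16·0.5611 = 6.262 lb (target 6.263 lb)
  SiO2: 18.49·0.5207 + 48.10·0.9950 = 57.49 lb (target 57.49 lb)
  TiO2: 15.57·0.9900 = 15.41 lb (target 15.41 lb)
  CaO: 18.49·0.4763 = 8.807 lb (target 8.807 lb)
Glass-mass closure: batch Σ − ignition loss = 100.0 lb (the Σ of target masses is 100.0 lb; with the basis standing at 100.0 lb — a pure rounding effect).
Total batch = Σ batch = 108.0 lb; ignition loss, Σ(batch × LOI) = 7.956 lb; the yield ratio, glass ÷ batch: 92.63%.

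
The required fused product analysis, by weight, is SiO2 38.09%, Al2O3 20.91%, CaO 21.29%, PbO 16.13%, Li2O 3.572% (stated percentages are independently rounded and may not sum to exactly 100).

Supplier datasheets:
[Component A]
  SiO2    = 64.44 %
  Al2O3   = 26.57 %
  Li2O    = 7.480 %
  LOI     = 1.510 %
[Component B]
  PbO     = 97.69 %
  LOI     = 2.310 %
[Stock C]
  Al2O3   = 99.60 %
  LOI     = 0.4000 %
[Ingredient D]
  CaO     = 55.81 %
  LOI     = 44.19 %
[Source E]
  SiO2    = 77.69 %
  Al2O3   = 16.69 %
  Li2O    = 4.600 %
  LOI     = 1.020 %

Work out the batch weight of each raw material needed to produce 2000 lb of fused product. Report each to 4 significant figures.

Batch per 2000 lb fused product:
  Component A: 718.6 lb
  Component B: 330.2 lb
  Stock C: 163.7 lb
  Ingredient D: 762.9 lb
  Source E: 384.5 lb
Total batch = 2360 lb; LOI loss = 360.2 lb; yield = 84.74%

The whole derivation keeps full float precision in all steps. The intermediate values are displayed, rounded to four significant digits, across the worked steps — each reported value undergoes a single rounding — derived quantities, which include the yield, ignition loss, net glass mass, totals, five oxide percentages, are re-derived in full precision, exactly as printed in the question or the answer, using the weight values on 2000 lb of glass.
Target masses of each oxide per 2000 lb fused product:
  SiO2: 38.09% × 2000 = 761.8 lb
  Al2O3: 20.91% × 2000 = 418.2 lb
  CaO: 21.29% × 2000 = 425.8 lb
  PbO: 16.13% × 2000 = 322.6 lb
  Li2O: 3.572% × 2000 = 71.44 lb
Verifying the oxide balance with the batch weights as given, relative to the basis at hand (oxide sums agree with the targets given rounding of the digits):
  SiO2: 718.6·0.6444 + 384.5·0.7769 = 761.8 lb (target 761.8 lb)
  Al2O3: 718.6·0.2657 + 163.7·0.9960 + 384.5·0.1669 = 418.2 lb (target 418.2 lb)
  CaO: 762.9·0.5581 = 425.8 lb (target 425.8 lb)
  PbO: 330.2·0.9769 = 322.6 lb (target 322.6 lb)
  Li2O: 718.6·0.07480 + 384.5·0.04600 = 71.44 lb (target 71.44 lb)
Consistency of the glass mass: the batch minus its LOI: 2000 lb (oxide target masses add up to 2000 lb; stated basis 2000 lb — gaps are rounding artifacts).
Total batch = Σ batch = 2360 lb; LOI removed, Σ of batch·LOI: 360.2 lb; yield, glass over the total, = 84.74%.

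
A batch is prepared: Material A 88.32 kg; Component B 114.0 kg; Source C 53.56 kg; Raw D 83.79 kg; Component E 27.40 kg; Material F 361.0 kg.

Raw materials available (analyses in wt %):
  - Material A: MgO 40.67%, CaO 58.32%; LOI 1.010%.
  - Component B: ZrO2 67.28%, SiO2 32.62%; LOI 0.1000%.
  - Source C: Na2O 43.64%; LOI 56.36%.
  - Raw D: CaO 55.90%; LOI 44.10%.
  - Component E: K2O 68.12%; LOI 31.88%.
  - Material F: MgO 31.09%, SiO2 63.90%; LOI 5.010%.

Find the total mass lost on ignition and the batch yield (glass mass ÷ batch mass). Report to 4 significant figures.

Every computation runs at exact precision in all steps. Mid-chain values appear rounded to four significant digits at each printed step; each reported result is rounded once only; all derived quantities, including the six compositions, glass mass, the yield, ignition loss, the totals, are computed starting from the weights per 633.1 kg of glass at full precision, as quoted within the problem or the answer.
Material-by-material LOI:
  Material A: 88.32 × 0.01010 = 0.8920 kg
  Component B: 114.0 × 0.001000 = 0.1140 kg
  Source C: 53.56 × 0.5636 = 30.19 kg
  Raw D: 83.79 × 0.4410 = 36.95 kg
  Component E: 27.40 × 0.3188 = 8.735 kg
  Material F: 361.0 × 0.05010 = 18.09 kg
Total LOI = 94.97 kg
Glass = batch − LOI = 728.1 − 94.97 = 633.1 kg

LOI loss = 94.97 kg; glass = 633.1 kg; yield = 86.96%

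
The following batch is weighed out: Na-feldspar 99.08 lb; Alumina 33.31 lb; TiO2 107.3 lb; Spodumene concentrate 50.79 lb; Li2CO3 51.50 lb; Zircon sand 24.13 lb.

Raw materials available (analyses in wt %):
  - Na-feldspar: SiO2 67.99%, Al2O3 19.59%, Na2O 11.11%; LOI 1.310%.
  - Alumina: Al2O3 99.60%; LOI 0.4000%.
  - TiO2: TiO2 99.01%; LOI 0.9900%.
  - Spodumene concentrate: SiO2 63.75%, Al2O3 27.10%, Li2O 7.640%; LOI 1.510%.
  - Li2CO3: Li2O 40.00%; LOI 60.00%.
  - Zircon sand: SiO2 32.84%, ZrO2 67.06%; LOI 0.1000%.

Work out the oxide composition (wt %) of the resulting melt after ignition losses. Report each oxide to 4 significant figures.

Glass mass = 331.9 lb (batch 366.1 − LOI 34.18).
Composition: SiO2 32.44%, Al2O3 19.99%, ZrO2 4.875%, Na2O 3.316%, Li2O 7.375%, TiO2 32.01%

Rounding to 4 significant digits governs each working value as printed. Each numeric step carries full precision in all steps; each reported number is rounded only once — the derived quantities (LOI, yield, glass mass, six oxide percentages, the totals) are rebuilt from the weighed amounts on 331.9 lb of glass in exact precision, as set out in the problem or answer text.
Mass of each oxide from the mix:
  SiO2: 99.08·0.6799 + 50.79·0.6375 + 24.13·0.3284 = 107.7 lb
  Al2O3: 99.08·0.1959 + 33.31·0.9960 + 50.79·0.2710 = 66.35 lb
  ZrO2: 24.13·0.6706 = 16.18 lb
  Na2O: 99.08·0.1111 = 11.01 lb
  Li2O: 50.79·0.07640 + 51.50·0.4000 = 24.48 lb
  TiO2: 107.3·0.9901 = 106.2 lb
LOI: 99.08·0.01310 + 33.31·0.004000 + 107.3·0.009900 + 50.79·0.01510 + 51.50·0.6000 + 24.13·0.001000 = 34.18 lb
batch − LOI leaves glass = 366.1 − 34.18 = 331.9 lb (= Σ oxide masses)
wt %: oxide over glass, times 100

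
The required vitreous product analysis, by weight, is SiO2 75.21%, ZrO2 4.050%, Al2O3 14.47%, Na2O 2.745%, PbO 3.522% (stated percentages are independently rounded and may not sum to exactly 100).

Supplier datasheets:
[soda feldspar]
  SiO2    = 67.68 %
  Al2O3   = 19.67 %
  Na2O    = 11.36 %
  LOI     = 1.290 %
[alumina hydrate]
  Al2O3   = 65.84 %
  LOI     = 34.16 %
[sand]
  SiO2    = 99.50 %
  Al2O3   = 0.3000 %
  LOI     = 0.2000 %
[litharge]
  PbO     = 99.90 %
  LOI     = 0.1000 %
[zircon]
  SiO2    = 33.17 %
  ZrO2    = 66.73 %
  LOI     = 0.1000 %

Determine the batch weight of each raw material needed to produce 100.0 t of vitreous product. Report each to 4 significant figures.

Exact precision is carried in all steps; working values appear with 4-significant-digit rounding across the worked steps; every reported figure carries a single rounding. The derived quantities are rebuilt in full precision (yield, ignition loss, glass mass, totals, the five compositions) from the weighed amounts at 100.0 t of glass, exactly as printed in problem or answer.
Target masses of each oxide per 100.0 t vitreous product:
  SiO2: 75.21% × 100.0 = 75.21 t
  ZrO2: 4.050% × 100.0 = 4.050 t
  Al2O3: 14.47% × 100.0 = 14.47 t
  Na2O: 2.745% × 100.0 = 2.745 t
  PbO: 3.522% × 100.0 = 3.522 t
Balance tally, oxide-wise, per the reported batch figures, versus the basis set out (summed amounts equal target values modulo rounding of the values):
  SiO2: 24.16·0.6768 + 57.13·0.9950 + 6.069·0.3317 = 75.21 t (target 75.21 t)
  ZrO2: 6.069·0.6673 = 4.050 t (target 4.050 t)
  Al2O3: 24.16·0.1967 + 14.50·0.6584 + 57.13·0.003000 = 14.47 t (target 14.47 t)
  Na2O: 24.16·0.1136 = 2.745 t (target 2.745 t)
  PbO: 3.526·0.9990 = 3.522 t (target 3.522 t)
Glass-mass closure: the batch minus its LOI: 100.0 t (summing oxide targets gives 100.0 t; the stated basis being 100.0 t — deltas are rounding alone).
Adding the batch up: Σ batch = 105.4 t; Σ batch·LOI gives LOI loss = 5.389 t; yield = glass ÷ total batch = 94.89%.

Batch per 100.0 t vitreous product:
  soda feldspar: 24.16 t
  alumina hydrate: 14.50 t
  sand: 57.13 t
  litharge: 3.526 t
  zircon: 6.069 t
Total batch = 105.4 t; LOI loss = 5.389 t; yield = 94.89%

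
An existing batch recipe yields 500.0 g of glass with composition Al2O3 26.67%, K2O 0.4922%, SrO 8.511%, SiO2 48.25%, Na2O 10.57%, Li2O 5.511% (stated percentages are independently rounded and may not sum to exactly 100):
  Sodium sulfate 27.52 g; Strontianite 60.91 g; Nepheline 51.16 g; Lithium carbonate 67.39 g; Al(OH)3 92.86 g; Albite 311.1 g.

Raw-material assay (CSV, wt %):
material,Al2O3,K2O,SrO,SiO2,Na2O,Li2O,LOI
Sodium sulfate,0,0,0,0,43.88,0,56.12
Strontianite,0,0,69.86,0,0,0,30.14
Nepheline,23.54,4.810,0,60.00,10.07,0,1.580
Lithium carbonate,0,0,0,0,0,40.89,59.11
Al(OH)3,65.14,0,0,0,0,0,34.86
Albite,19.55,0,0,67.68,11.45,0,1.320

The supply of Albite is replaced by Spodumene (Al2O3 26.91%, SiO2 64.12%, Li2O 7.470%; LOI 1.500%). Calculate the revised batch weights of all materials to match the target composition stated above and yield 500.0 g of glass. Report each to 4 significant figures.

Revised batch per 500.0 g glass:
  Sodium sulfate: 108.7 g
  Strontianite: 60.91 g
  Nepheline: 51.16 g
  Lithium carbonate: 7.400 g
  Al(OH)3: 50.57 g
  Spodumene: 328.4 g
Total batch = 607.1 g; LOI loss = 107.1 g

Rounding to 4 significant digits governs every intermediate as shown; every computation holds exact precision throughout. Every reported number is rounded once only; the derived quantities (the six compositions, ignition loss, glass mass, totals, the yield) are computed in full float precision from the weighed amounts at 500.0 g of glass, as written in the problem or answer text.
Per-oxide target masses for 500.0 g glass:
  Al2O3: 26.67% × 500.0 = 133.4 g
  K2O: 0.4922% × 500.0 = 2.461 g
  SrO: 8.511% × 500.0 = 42.56 g
  SiO2: 48.25% × 500.0 = 241.2 g
  Na2O: 10.57% × 500.0 = 52.85 g
  Li2O: 5.511% × 500.0 = 27.56 g
Verifying the oxide balance applying the batch weights above, relative to the basis at hand (every target is met by its sum inside rounding margins):
  Al2O3: 51.16·0.2354 + 50.57·0.6514 + 328.4·0.2691 = 133.4 g (target 133.4 g)
  K2O: 51.16·0.04810 = 2.461 g (target 2.461 g)
  SrO: 60.91·0.6986 = 42.55 g (target 42.56 g)
  SiO2: 51.16·0.6000 + 328.4·0.6412 = 241.3 g (target 241.2 g)
  Na2O: 108.7·0.4388 + 51.16·0.1007 = 52.85 g (target 52.85 g)
  Li2O: 7.400·0.4089 + 328.4·0.07470 = 27.56 g (target 27.56 g)
Glass-mass sanity pass: total batch − LOI = 500.0 g (per-oxide target masses sum to 500.0 g; stated basis 500.0 g — differing by rounding only).
Summing the batch: Σ batch = 607.1 g; loss to ignition Σ batch·LOI = 107.1 g; yield, glass over the total, = 82.36%.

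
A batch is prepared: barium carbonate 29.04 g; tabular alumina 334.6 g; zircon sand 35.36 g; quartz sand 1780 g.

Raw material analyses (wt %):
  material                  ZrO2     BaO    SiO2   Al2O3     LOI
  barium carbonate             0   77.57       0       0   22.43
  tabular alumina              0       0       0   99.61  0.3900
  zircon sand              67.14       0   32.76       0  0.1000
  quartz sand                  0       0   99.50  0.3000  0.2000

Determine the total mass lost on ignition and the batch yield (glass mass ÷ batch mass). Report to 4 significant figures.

LOI loss = 11.41 g; glass = 2168 g; yield = 99.48%

Working values are displayed (rounded to 4 significant digits) on the page; all arithmetic runs at full float precision from start to finish. Each reported figure is rounded a single time; all derived quantities, including the four compositions, ignition loss, the yield, the totals, glass mass, are rebuilt from the weighed amounts per 2168 g of glass in full precision precisely as stated by either problem or answer.
Each material's LOI contribution:
  barium carbonate: 29.04 × 0.2243 = 6.514 g
  tabular alumina: 334.6 × 0.003900 = 1.305 g
  zircon sand: 35.36 × 0.001000 = 0.03536 g
  quartz sand: 1780 × 0.002000 = 3.560 g
Total LOI = 11.41 g
Glass = batch − LOI = 2179 − 11.41 = 2168 g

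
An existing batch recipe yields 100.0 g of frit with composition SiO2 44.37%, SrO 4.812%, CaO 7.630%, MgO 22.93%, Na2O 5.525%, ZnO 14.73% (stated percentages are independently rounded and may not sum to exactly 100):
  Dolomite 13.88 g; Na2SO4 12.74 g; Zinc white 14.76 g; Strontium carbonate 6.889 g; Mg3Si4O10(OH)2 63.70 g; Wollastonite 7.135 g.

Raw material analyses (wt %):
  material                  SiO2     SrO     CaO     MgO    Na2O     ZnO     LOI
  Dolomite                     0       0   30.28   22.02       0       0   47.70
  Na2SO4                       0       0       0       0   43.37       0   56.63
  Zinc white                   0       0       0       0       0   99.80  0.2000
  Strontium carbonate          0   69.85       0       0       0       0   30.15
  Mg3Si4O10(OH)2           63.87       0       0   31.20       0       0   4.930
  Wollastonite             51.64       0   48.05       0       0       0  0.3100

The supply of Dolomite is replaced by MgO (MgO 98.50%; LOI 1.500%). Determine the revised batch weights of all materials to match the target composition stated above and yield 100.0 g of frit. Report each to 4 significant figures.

Revised batch per 100.0 g frit:
  MgO: 5.341 g
  Na2SO4: 12.74 g
  Zinc white: 14.76 g
  Strontium carbonate: 6.889 g
  Mg3Si4O10(OH)2: 56.63 g
  Wollastonite: 15.88 g
Total batch = 112.2 g; LOI loss = 12.24 g

Values along the way are displayed rounded to 4 significant digits between the steps; the whole derivation carries full precision from first step to last; each reported figure is rounded once only; the derived quantities are rebuilt at exact precision (the yield, glass mass, six oxide percentages, totals, LOI) using the weight values per 100.0 g of glass as they appear in the problem or the answer.
Per-oxide target masses for 100.0 g frit:
  SiO2: 44.37% × 100.0 = 44.37 g
  SrO: 4.812% × 100.0 = 4.812 g
  CaO: 7.630% × 100.0 = 7.630 g
  MgO: 22.93% × 100.0 = 22.93 g
  Na2O: 5.525% × 100.0 = 5.525 g
  ZnO: 14.73% × 100.0 = 14.73 g
Verifying the oxide balance given the weights on record, versus the basis set out (sum by sum, the targets are met exact up to rounding of places):
  SiO2: 56.63·0.6387 + 15.88·0.5164 = 44.37 g (target 44.37 g)
  SrO: 6.889·0.6985 = 4.812 g (target 4.812 g)
  CaO: 15.88·0.4805 = 7.630 g (target 7.630 g)
  MgO: 5.341·0.9850 + 56.63·0.3120 = 22.93 g (target 22.93 g)
  Na2O: 12.74·0.4337 = 5.525 g (target 5.525 g)
  ZnO: 14.76·0.9980 = 14.73 g (target 14.73 g)
Consistency of the glass mass: total batch − LOI = 100.0 g (per-oxide target masses sum to 100.0 g; versus the stated basis of 100.0 g — rounding explains the deltas).
Batch total: Σ batch = 112.2 g; the LOI term Σ batch·LOI equals 12.24 g; the yield ratio, glass ÷ batch: 89.09%.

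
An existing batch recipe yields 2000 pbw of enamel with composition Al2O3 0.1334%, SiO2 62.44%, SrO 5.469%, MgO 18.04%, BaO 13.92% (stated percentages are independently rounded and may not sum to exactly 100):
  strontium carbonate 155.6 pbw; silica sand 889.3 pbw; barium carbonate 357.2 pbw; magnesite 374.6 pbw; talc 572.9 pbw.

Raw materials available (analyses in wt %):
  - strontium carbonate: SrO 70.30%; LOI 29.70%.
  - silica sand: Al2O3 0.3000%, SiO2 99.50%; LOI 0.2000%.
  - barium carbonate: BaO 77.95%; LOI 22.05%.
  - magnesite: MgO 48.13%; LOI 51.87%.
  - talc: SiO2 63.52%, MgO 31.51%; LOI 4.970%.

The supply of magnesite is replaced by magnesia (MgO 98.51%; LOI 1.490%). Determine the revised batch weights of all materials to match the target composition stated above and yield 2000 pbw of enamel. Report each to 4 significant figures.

The whole derivation keeps full float precision throughout; in-progress results are displayed, rounded to 4 significant digits, alongside each step. A single rounding produces every reported result; all derived quantities are rebuilt from the weighed amounts per 2000 pbw of glass at full precision (the five compositions, LOI, net glass mass, yield, totals) as given in the problem or the answer.
The oxide mass targets at 2000 pbw enamel:
  Al2O3: 0.1334% × 2000 = 2.668 pbw
  SiO2: 62.44% × 2000 = 1249 pbw
  SrO: 5.469% × 2000 = 109.4 pbw
  MgO: 18.04% × 2000 = 360.8 pbw
  BaO: 13.92% × 2000 = 278.4 pbw
Checking each oxide sum per the reported batch figures, per the basis as stated (every target is met by its sum given rounding of the digits):
  Al2O3: 889.3·0.003000 = 2.668 pbw (target 2.668 pbw)
  SiO2: 889.3·0.9950 + 572.9·0.6352 = 1249 pbw (target 1249 pbw)
  SrO: 155.6·0.7030 = 109.4 pbw (target 109.4 pbw)
  MgO: 183.0·0.9851 + 572.9·0.3151 = 360.8 pbw (target 360.8 pbw)
  BaO: 357.2·0.7795 = 278.4 pbw (target 278.4 pbw)
Auditing the glass mass value: total charge less LOI = 2000 pbw (the targets, summed, come to 2000 pbw; versus the stated basis of 2000 pbw — any gap is answer rounding).
Batch total: Σ batch = 2158 pbw; ignition loss, Σ(batch × LOI) = 158.0 pbw; glass ÷ batch gives a yield of 92.68%.

Revised batch per 2000 pbw enamel:
  strontium carbonate: 155.6 pbw
  silica sand: 889.3 pbw
  barium carbonate: 357.2 pbw
  magnesia: 183.0 pbw
  talc: 572.9 pbw
Total batch = 2158 pbw; LOI loss = 158.0 pbw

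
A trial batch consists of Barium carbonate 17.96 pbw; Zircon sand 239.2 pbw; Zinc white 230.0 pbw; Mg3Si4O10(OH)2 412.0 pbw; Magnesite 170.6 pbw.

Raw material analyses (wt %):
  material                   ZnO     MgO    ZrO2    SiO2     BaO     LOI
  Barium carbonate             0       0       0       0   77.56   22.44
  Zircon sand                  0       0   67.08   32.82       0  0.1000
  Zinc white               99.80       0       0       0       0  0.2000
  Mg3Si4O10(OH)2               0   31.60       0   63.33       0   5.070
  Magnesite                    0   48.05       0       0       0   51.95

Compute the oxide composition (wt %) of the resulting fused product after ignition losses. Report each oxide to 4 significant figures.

Glass mass = 955.5 pbw (batch 1070 − LOI 114.2).
Composition: ZnO 24.02%, MgO 22.20%, ZrO2 16.79%, SiO2 35.52%, BaO 1.458%

In-progress results are displayed rounded to 4 significant digits alongside each step; the working math holds full precision from start to finish — exactly one rounding lands on every reported value. All derived quantities (totals, the five compositions, the yield, glass mass, LOI) are recomputed using the weight values on 955.5 pbw of glass in full precision precisely as stated by question or answer.
What the batch supplies per oxide:
  ZnO: 230.0·0.9980 = 229.5 pbw
  MgO: 412.0·0.3160 + 170.6·0.4805 = 212.2 pbw
  ZrO2: 239.2·0.6708 = 160.5 pbw
  SiO2: 239.2·0.3282 + 412.0·0.6333 = 339.4 pbw
  BaO: 17.96·0.7756 = 13.93 pbw
LOI: 17.96·0.2244 + 239.2·0.001000 + 230.0·0.002000 + 412.0·0.05070 + 170.6·0.5195 = 114.2 pbw
Glass mass = batch − LOI = 1070 − 114.2 = 955.5 pbw (consistent with Σ oxide mass)
each wt % is 100 × oxide ÷ glass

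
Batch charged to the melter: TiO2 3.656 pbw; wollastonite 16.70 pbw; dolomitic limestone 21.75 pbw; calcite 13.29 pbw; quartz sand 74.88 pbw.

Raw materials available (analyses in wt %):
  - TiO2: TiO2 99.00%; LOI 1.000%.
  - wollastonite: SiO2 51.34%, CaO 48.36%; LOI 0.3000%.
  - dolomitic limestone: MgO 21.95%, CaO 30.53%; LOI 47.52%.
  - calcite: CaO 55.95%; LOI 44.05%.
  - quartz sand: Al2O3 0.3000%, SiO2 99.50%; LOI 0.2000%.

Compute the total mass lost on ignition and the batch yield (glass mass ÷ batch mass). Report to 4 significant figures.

LOI loss = 16.43 pbw; glass = 113.8 pbw; yield = 87.39%

Every computation keeps full precision from first step to last — the intermediate values are printed (rounded to 4 significant figures) between the steps; each reported result is rounded a single time; the derived quantities are rebuilt using the weight values at 113.8 pbw of glass at exact precision (the yield, the totals, glass mass, ignition loss, five oxide percentages), as written in the question or the answer.
Material-by-material LOI:
  TiO2: 3.656 × 0.01000 = 0.03656 pbw
  wollastonite: 16.70 × 0.003000 = 0.05010 pbw
  dolomitic limestone: 21.75 × 0.4752 = 10.34 pbw
  calcite: 13.29 × 0.4405 = 5.854 pbw
  quartz sand: 74.88 × 0.002000 = 0.1498 pbw
Total LOI = 16.43 pbw
Glass = batch − LOI = 130.3 − 16.43 = 113.8 pbw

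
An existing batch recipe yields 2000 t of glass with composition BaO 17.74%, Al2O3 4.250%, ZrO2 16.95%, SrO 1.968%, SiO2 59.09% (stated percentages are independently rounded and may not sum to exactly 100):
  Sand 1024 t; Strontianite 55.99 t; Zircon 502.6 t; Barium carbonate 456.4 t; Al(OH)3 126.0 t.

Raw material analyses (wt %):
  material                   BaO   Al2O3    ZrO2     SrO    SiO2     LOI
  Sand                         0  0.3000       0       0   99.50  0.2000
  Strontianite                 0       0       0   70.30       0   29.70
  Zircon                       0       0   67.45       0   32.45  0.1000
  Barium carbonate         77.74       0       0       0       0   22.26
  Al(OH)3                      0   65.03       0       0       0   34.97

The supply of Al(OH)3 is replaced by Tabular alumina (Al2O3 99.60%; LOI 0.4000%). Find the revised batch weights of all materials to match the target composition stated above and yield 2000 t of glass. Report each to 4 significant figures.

Revised batch per 2000 t glass:
  Sand: 1024 t
  Strontianite: 55.99 t
  Zircon: 502.6 t
  Barium carbonate: 456.4 t
  Tabular alumina: 82.26 t
Total batch = 2121 t; LOI loss = 121.1 t

Mid-chain values are displayed, rounded to 4 significant figures, on the page; the whole derivation carries full float precision through every step; every reported value is rounded just once. The derived quantities (totals, five oxide percentages, net glass mass, ignition loss, yield) are rebuilt in full float precision using the weight values on 2000 t of glass as set out in question or answer.
Target masses of each oxide per 2000 t glass:
  BaO: 17.74% × 2000 = 354.8 t
  Al2O3: 4.250% × 2000 = 85.00 t
  ZrO2: 16.95% × 2000 = 339.0 t
  SrO: 1.968% × 2000 = 39.36 t
  SiO2: 59.09% × 2000 = 1182 t
Balance tally, oxide-wise, with the batch weights as given, versus the basis set out (target by target, the sums agree net of answer rounding effects):
  BaO: 456.4·0.7774 = 354.8 t (target 354.8 t)
  Al2O3: 1024·0.003000 + 82.26·0.9960 = 85.00 t (target 85.00 t)
  ZrO2: 502.6·0.6745 = 339.0 t (target 339.0 t)
  SrO: 55.99·0.7030 = 39.36 t (target 39.36 t)
  SiO2: 1024·0.9950 + 502.6·0.3245 = 1182 t (target 1182 t)
Consistency of the glass mass: Σ batch − LOI loss = 2000 t (targets for the oxides total 2000 t; with the basis standing at 2000 t — a pure rounding effect).
Batch total: Σ batch = 2121 t; ignition loss, Σ(batch × LOI) = 121.1 t; the yield ratio, glass ÷ batch: 94.29%.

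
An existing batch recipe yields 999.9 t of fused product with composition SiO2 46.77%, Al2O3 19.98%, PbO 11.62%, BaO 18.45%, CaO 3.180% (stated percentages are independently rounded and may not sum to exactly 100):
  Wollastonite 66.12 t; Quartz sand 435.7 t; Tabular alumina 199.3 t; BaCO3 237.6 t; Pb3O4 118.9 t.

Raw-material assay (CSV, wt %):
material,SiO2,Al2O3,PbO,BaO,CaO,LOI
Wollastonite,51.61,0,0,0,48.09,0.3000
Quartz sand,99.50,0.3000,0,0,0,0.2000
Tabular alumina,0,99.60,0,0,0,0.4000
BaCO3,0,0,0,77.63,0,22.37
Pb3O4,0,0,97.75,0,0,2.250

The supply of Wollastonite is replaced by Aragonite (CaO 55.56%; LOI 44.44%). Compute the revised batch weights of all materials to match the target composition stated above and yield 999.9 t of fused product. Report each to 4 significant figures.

The working math maintains exact precision at all times. Values along the way are shown rounded to four significant digits; every reported result takes just one rounding; derived quantities, which include totals, LOI, the yield, glass mass, the five compositions, are recomputed at exact precision, exactly as printed in either problem or answer, using the weight values for 999.9 t of glass.
Target oxide masses per 999.9 t fused product:
  SiO2: 46.77% × 999.9 = 467.7 t
  Al2O3: 19.98% × 999.9 = 199.8 t
  PbO: 11.62% × 999.9 = 116.2 t
  BaO: 18.45% × 999.9 = 184.5 t
  CaO: 3.180% × 999.9 = 31.80 t
Checking each oxide sum using the reported weights, on the stated basis (delivered sums recover each target once rounding is allowed for):
  SiO2: 470.0·0.9950 = 467.6 t (target 467.7 t)
  Al2O3: 470.0·0.003000 + 199.2·0.9960 = 199.8 t (target 199.8 t)
  PbO: 118.9·0.9775 = 116.2 t (target 116.2 t)
  BaO: 237.6·0.7763 = 184.4 t (target 184.5 t)
  CaO: 57.23·0.5556 = 31.80 t (target 31.80 t)
The glass-mass cross-check: batch total minus LOI = 999.9 t (oxide target masses add up to 999.9 t; versus the stated basis of 999.9 t — deltas are rounding alone).
Total batch = Σ batch = 1083 t; LOI removed, Σ of batch·LOI: 83.00 t; yield = glass ÷ total batch = 92.34%.

Revised batch per 999.9 t fused product:
  Aragonite: 57.23 t
  Quartz sand: 470.0 t
  Tabular alumina: 199.2 t
  BaCO3: 237.6 t
  Pb3O4: 118.9 t
Total batch = 1083 t; LOI loss = 83.00 t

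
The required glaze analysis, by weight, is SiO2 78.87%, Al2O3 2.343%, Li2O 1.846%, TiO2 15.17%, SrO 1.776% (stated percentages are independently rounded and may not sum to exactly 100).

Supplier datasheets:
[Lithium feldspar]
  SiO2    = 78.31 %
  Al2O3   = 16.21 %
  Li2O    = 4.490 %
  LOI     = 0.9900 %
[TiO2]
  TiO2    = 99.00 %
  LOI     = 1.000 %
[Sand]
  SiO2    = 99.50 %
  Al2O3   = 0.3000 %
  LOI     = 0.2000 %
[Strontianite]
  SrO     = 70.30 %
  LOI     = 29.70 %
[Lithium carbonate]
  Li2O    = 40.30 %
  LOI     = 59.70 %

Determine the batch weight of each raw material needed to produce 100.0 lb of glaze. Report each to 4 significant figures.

Batch per 100.0 lb glaze:
  Lithium feldspar: 13.18 lb
  TiO2: 15.32 lb
  Sand: 68.89 lb
  Strontianite: 2.526 lb
  Lithium carbonate: 3.112 lb
Total batch = 103.0 lb; LOI loss = 3.030 lb; yield = 97.06%

The working math holds full float precision at each step — rounding to four significant figures governs each working value as printed. Exactly one rounding goes into each reported number; all derived quantities (LOI, yield, the totals, net glass mass, five oxide percentages) are re-derived starting from the weights on 100.0 lb of glass at full float precision exactly as shown in question or answer.
Oxide mass targets, per 100.0 lb glaze:
  SiO2: 78.87% × 100.0 = 78.87 lb
  Al2O3: 2.343% × 100.0 = 2.343 lb
  Li2O: 1.846% × 100.0 = 1.846 lb
  TiO2: 15.17% × 100.0 = 15.17 lb
  SrO: 1.776% × 100.0 = 1.776 lb
Mass-balance tally per oxide per the reported batch figures, versus the basis set out (oxide sums agree with the targets net of answer rounding effects):
  SiO2: 13.18·0.7831 + 68.89·0.9950 = 78.87 lb (target 78.87 lb)
  Al2O3: 13.18·0.1621 + 68.89·0.003000 = 2.343 lb (target 2.343 lb)
  Li2O: 13.18·0.04490 + 3.112·0.4030 = 1.846 lb (target 1.846 lb)
  TiO2: 15.32·0.9900 = 15.17 lb (target 15.17 lb)
  SrO: 2.526·0.7030 = 1.776 lb (target 1.776 lb)
Consistency of the glass mass: net batch after ignition = 100.0 lb (per-oxide target masses sum to 100.0 lb; with the basis standing at 100.0 lb — gaps are rounding artifacts).
Total batch = Σ batch = 103.0 lb; ignition loss, Σ(batch × LOI) = 3.030 lb; yield, glass over the total, = 97.06%.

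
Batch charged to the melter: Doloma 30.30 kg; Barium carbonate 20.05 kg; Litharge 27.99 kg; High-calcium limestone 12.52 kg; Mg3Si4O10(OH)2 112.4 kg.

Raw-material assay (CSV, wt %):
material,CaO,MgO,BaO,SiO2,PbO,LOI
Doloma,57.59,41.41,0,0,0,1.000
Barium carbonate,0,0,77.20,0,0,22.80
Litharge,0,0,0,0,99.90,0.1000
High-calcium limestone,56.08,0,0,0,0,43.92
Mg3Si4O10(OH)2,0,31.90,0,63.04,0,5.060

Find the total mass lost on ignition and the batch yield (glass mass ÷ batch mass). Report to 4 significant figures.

Each numeric step carries full float precision in all steps — mid-chain values are printed, rounded to 4 significant digits, when written out. Exactly one rounding goes into every reported result; derived quantities are computed starting from the weights at 187.2 kg of glass at exact precision (glass mass, yield, totals, the five compositions, LOI) exactly as printed in either problem or answer.
Loss on ignition, line by line:
  Doloma: 30.30 × 0.01000 = 0.3030 kg
  Barium carbonate: 20.05 × 0.2280 = 4.571 kg
  Litharge: 27.99 × 0.001000 = 0.02799 kg
  High-calcium limestone: 12.52 × 0.4392 = 5.499 kg
  Mg3Si4O10(OH)2: 112.4 × 0.05060 = 5.687 kg
Total LOI = 16.09 kg
Glass = batch − LOI = 203.3 − 16.09 = 187.2 kg

LOI loss = 16.09 kg; glass = 187.2 kg; yield = 92.08%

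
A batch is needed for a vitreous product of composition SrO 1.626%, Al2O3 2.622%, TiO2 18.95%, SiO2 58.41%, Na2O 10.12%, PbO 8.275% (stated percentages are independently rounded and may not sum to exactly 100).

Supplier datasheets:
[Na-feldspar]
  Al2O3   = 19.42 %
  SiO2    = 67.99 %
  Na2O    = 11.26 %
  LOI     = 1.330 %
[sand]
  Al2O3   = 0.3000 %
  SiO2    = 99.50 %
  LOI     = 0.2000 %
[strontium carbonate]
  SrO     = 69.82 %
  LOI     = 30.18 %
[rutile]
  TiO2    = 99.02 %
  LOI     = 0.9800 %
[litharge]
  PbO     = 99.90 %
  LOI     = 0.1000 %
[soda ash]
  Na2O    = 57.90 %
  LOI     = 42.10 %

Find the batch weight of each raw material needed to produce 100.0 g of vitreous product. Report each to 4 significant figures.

The working math keeps exact precision throughout; values along the way appear, rounded to four significant digits, at each printed step — each reported value is rounded just once. The derived quantities, which include the totals, ignition loss, six oxide percentages, yield, glass mass, are carried at full precision, as set out in either problem or answer, using the weight values per 100.0 g of glass.
Per-oxide target masses for 100.0 g vitreous product:
  SrO: 1.626% × 100.0 = 1.626 g
  Al2O3: 2.622% × 100.0 = 2.622 g
  TiO2: 18.95% × 100.0 = 18.95 g
  SiO2: 58.41% × 100.0 = 58.41 g
  Na2O: 10.12% × 100.0 = 10.12 g
  PbO: 8.275% × 100.0 = 8.275 g
Mass-balance tally per oxide per the reported batch figures, on the stated basis (summed amounts equal target values inside rounding margins):
  SrO: 2.329·0.6982 = 1.626 g (target 1.626 g)
  Al2O3: 12.73·0.1942 + 50.01·0.003000 = 2.622 g (target 2.622 g)
  TiO2: 19.14·0.9902 = 18.95 g (target 18.95 g)
  SiO2: 12.73·0.6799 + 50.01·0.9950 = 58.42 g (target 58.41 g)
  Na2O: 12.73·0.1126 + 15.00·0.5790 = 10.12 g (target 10.12 g)
  PbO: 8.283·0.9990 = 8.275 g (target 8.275 g)
Glass-mass closure: batch total minus LOI = 100.0 g (the Σ of target masses is 100.0 g; against the stated basis, 100.0 g — a pure rounding effect).
Total batch = Σ batch = 107.5 g; LOI removed, Σ of batch·LOI: 7.483 g; yield = glass ÷ total batch = 93.04%.

Batch per 100.0 g vitreous product:
  Na-feldspar: 12.73 g
  sand: 50.01 g
  strontium carbonate: 2.329 g
  rutile: 19.14 g
  litharge: 8.283 g
  soda ash: 15.00 g
Total batch = 107.5 g; LOI loss = 7.483 g; yield = 93.04%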